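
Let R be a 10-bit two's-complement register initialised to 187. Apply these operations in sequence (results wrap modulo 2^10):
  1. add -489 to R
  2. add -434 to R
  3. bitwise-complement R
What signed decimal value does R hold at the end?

-289

Start: R = 187 = 0010111011.
R = 187 + (-489) = -302 = 1011010010
R = -302 + (-434) = -736; wraps to 288 = 0100100000
R = NOT 0100100000 = 1011011111 = -289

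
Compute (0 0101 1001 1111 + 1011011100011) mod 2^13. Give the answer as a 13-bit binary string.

1110010000010

  0010110011111
+ 1011011100011
= 1110010000010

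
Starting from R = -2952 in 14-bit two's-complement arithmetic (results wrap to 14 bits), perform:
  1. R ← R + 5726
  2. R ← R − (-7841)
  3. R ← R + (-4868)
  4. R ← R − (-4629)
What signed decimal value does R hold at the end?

Start: R = -2952 = 11010001111000.
R = -2952 + 5726 = 2774 = 00101011010110
R = 2774 − (-7841) = 10615; wraps to -5769 = 10100101110111
R = -5769 + (-4868) = -10637; wraps to 5747 = 01011001110011
R = 5747 − (-4629) = 10376; wraps to -6008 = 10100010001000

-6008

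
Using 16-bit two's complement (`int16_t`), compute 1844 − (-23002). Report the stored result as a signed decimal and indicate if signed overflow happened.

24846; no overflow

1844 → 0000011100110100
-23002 → 1010011000100110
Subtract via negate-and-add: invert 1010011000100110 + 1 = 0101100111011010 (i.e. 23002).
  0000011100110100
+ 0101100111011010
= 0110000100001110
Result 0110000100001110: MSB = 0 → value 24846.
Both addends (after negating the subtrahend) are non-negative and so is the stored result: no signed overflow.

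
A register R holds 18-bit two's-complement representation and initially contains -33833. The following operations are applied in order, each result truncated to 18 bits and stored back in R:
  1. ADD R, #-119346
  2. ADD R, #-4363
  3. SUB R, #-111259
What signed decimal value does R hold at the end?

Start: R = -33833 = 110111101111010111.
R = -33833 + (-119346) = -153179; wraps to 108965 = 011010100110100101
R = 108965 + (-4363) = 104602 = 011001100010011010
R = 104602 − (-111259) = 215861; wraps to -46283 = 110100101100110101

-46283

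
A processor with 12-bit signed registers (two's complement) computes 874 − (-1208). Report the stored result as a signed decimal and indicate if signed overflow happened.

-2014; overflow

874 → 001101101010
-1208 → 101101001000
Subtract via negate-and-add: invert 101101001000 + 1 = 010010111000 (i.e. 1208).
  001101101010
+ 010010111000
= 100000100010
Result 100000100010: MSB = 1 → 2082 − 4096 = -2014.
Both addends (after negating the subtrahend) are non-negative but the stored result is negative: signed overflow. The true value 874 − (-1208) = 2082 lies outside [-2048, 2047].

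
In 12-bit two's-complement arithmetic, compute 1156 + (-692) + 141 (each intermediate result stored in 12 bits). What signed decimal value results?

1156 + (-692) = 464 (000111010000)
464 + 141 = 605 (001001011101)

605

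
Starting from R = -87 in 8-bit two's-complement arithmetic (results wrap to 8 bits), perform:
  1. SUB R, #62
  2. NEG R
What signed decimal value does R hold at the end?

-107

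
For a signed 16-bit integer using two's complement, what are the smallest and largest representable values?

Minimum: −2^15 = -32768.
Maximum: 2^15 − 1 = 32767.

min = -32768, max = 32767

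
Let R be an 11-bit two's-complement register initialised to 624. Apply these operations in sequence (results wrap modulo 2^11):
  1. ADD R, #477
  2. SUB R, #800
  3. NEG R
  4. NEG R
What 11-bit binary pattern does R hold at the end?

Start: R = 624 = 01001110000.
R = 624 + 477 = 1101; wraps to -947 = 10001001101
R = -947 − 800 = -1747; wraps to 301 = 00100101101
R = −(301) = -301 = 11011010011
R = −(-301) = 301 = 00100101101

00100101101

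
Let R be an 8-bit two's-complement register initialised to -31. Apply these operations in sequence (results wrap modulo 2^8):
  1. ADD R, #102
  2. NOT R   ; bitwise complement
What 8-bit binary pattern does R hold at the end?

Start: R = -31 = 11100001.
R = -31 + 102 = 71 = 01000111
R = NOT 01000111 = 10111000 = -72

10111000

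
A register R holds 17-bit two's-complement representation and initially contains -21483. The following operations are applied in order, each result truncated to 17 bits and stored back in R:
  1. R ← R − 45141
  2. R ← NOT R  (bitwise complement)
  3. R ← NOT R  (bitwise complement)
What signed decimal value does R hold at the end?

Start: R = -21483 = 11010110000010101.
R = -21483 − 45141 = -66624; wraps to 64448 = 01111101111000000
R = NOT 01111101111000000 = 10000010000111111 = -64449
R = NOT 10000010000111111 = 01111101111000000 = 64448

64448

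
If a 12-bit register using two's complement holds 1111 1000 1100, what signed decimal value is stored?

-116

MSB is 1, so the value is negative.
Invert: 000001110011. Add 1: 000001110100 = 116. So the value is −116.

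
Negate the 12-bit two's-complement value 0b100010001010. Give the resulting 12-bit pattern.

Invert: 011101110101. Add 1: 011101110110.
Check: 100010001010 = -1910, 011101110110 = 1910.

011101110110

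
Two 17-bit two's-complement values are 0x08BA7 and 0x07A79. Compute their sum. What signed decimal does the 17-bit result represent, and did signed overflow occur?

-63968; overflow

0x08BA7 = 01000101110100111 = 35751 (signed)
0x07A79 = 00111101001111001 = 31353 (signed)
  01000101110100111
+ 00111101001111001
= 10000011000100000
Result 10000011000100000: MSB = 1 → 67104 − 131072 = -63968.
Both addends are non-negative but the stored result is negative: signed overflow. The true value 35751 + 31353 = 67104 lies outside [-65536, 65535].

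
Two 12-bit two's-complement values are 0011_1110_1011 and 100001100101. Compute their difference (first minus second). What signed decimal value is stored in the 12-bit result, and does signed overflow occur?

-1146; overflow

0011_1110_1011 → 001111101011 = 1003 (signed)
100001100101 = -1947 (signed)
Subtract via negate-and-add: invert 100001100101 + 1 = 011110011011 (i.e. 1947).
  001111101011
+ 011110011011
= 101110000110
Result 101110000110: MSB = 1 → 2950 − 4096 = -1146.
Both addends (after negating the subtrahend) are non-negative but the stored result is negative: signed overflow. The true value 1003 − (-1947) = 2950 lies outside [-2048, 2047].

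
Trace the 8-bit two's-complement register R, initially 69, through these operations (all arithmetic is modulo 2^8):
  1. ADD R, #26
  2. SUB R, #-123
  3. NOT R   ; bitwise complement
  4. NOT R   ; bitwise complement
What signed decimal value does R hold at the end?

-38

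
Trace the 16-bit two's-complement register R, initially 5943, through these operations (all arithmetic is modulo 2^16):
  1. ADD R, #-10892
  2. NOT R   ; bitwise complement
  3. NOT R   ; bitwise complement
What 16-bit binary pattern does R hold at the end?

Start: R = 5943 = 0001011100110111.
R = 5943 + (-10892) = -4949 = 1110110010101011
R = NOT 1110110010101011 = 0001001101010100 = 4948
R = NOT 0001001101010100 = 1110110010101011 = -4949

1110110010101011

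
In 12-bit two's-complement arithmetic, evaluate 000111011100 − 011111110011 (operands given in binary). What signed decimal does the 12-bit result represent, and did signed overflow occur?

-1559; no overflow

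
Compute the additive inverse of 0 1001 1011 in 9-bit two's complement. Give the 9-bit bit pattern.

101100101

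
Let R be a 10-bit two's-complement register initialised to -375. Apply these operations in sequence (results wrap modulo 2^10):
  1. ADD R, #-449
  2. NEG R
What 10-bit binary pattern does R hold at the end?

1100111000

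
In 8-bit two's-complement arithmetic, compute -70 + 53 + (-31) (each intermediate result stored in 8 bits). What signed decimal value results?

-48

-70 + 53 = -17 (11101111)
-17 + (-31) = -48 (11010000)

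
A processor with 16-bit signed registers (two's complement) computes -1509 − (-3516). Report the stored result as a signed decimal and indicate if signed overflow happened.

-1509 → 1111101000011011
-3516 → 1111001001000100
Subtract via negate-and-add: invert 1111001001000100 + 1 = 0000110110111100 (i.e. 3516).
  1111101000011011
+ 0000110110111100
= 0000011111010111  (discard carry-out 1)
Result 0000011111010111: MSB = 0 → value 2007.
Addends (after negating the subtrahend) have opposite signs, so signed overflow cannot occur.

2007; no overflow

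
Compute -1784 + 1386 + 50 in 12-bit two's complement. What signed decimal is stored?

-348

-1784 + 1386 = -398 (111001110010)
-398 + 50 = -348 (111010100100)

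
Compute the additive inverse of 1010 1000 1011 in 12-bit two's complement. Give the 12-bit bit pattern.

010101110101

Invert: 010101110100. Add 1: 010101110101.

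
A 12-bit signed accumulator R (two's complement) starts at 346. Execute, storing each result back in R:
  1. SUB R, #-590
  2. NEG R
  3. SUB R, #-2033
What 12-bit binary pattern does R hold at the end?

010001001001

Start: R = 346 = 000101011010.
R = 346 − (-590) = 936 = 001110101000
R = −(936) = -936 = 110001011000
R = -936 − (-2033) = 1097 = 010001001001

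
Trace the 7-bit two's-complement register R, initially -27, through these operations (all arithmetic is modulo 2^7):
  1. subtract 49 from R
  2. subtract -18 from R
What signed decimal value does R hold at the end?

Start: R = -27 = 1100101.
R = -27 − 49 = -76; wraps to 52 = 0110100
R = 52 − (-18) = 70; wraps to -58 = 1000110

-58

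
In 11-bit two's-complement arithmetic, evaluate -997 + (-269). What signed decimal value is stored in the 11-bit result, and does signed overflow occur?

782; overflow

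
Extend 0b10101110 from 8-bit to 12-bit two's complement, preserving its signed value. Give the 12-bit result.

MSB of 10101110 is 1; replicate it into the new high bits.
1111|10101110 → 111110101110 (still -82).

111110101110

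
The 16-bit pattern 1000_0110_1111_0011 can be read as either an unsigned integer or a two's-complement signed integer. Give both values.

unsigned = 34547, signed = -30989

Unsigned: 1000011011110011 = 34547.
Signed: MSB=1 → 34547 − 65536 = -30989.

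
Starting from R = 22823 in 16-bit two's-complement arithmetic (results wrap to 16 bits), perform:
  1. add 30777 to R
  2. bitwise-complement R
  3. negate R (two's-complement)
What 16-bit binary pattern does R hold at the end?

1101000101100001

Start: R = 22823 = 0101100100100111.
R = 22823 + 30777 = 53600; wraps to -11936 = 1101000101100000
R = NOT 1101000101100000 = 0010111010011111 = 11935
R = −(11935) = -11935 = 1101000101100001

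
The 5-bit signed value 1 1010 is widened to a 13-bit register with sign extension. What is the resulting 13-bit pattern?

1111111111010

MSB of 11010 is 1; replicate it into the new high bits.
11111111|11010 → 1111111111010 (still -6).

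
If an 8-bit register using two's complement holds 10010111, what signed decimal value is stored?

-105

MSB is 1, so the value is negative.
Unsigned reading: 151. Subtract 2^8 = 256: 151 − 256 = -105.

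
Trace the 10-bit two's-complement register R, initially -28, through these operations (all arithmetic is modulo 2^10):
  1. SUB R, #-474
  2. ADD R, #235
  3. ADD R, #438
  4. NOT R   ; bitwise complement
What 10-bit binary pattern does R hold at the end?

Start: R = -28 = 1111100100.
R = -28 − (-474) = 446 = 0110111110
R = 446 + 235 = 681; wraps to -343 = 1010101001
R = -343 + 438 = 95 = 0001011111
R = NOT 0001011111 = 1110100000 = -96

1110100000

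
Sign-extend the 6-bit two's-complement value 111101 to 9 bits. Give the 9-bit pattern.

MSB of 111101 is 1; replicate it into the new high bits.
111|111101 → 111111101 (still -3).

111111101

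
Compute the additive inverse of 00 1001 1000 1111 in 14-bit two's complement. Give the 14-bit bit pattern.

11011001110001

Invert: 11011001110000. Add 1: 11011001110001.
Check: 00100110001111 = 2447, 11011001110001 = -2447.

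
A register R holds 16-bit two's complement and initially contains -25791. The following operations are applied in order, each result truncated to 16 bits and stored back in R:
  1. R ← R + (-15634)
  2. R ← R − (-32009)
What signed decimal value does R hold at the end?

-9416

Start: R = -25791 = 1001101101000001.
R = -25791 + (-15634) = -41425; wraps to 24111 = 0101111000101111
R = 24111 − (-32009) = 56120; wraps to -9416 = 1101101100111000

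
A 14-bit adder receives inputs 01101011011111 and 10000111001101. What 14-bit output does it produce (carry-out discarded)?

  01101011011111
+ 10000111001101
= 11110010101100

11110010101100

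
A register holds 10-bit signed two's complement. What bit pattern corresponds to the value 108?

0001101100

108 is non-negative, so write it directly in 10 bits: 0001101100.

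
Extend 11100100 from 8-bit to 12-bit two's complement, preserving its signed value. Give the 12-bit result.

111111100100

MSB of 11100100 is 1; replicate it into the new high bits.
1111|11100100 → 111111100100 (still -28).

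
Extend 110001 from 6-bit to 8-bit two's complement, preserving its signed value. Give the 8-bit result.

MSB of 110001 is 1; replicate it into the new high bits.
11|110001 → 11110001 (still -15).

11110001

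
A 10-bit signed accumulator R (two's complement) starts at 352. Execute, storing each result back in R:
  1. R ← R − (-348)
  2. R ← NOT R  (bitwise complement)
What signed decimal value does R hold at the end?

323

Start: R = 352 = 0101100000.
R = 352 − (-348) = 700; wraps to -324 = 1010111100
R = NOT 1010111100 = 0101000011 = 323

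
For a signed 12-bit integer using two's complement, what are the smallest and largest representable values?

Minimum: −2^11 = -2048.
Maximum: 2^11 − 1 = 2047.

min = -2048, max = 2047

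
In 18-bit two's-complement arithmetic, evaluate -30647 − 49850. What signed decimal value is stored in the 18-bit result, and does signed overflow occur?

-80497; no overflow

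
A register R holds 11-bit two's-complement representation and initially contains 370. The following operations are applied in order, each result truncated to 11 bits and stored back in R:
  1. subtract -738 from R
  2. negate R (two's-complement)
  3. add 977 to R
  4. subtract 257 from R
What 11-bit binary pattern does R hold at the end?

Start: R = 370 = 00101110010.
R = 370 − (-738) = 1108; wraps to -940 = 10001010100
R = −(-940) = 940 = 01110101100
R = 940 + 977 = 1917; wraps to -131 = 11101111101
R = -131 − 257 = -388 = 11001111100

11001111100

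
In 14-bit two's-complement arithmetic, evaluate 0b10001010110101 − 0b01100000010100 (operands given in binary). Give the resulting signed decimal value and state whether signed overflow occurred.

0b10001010110101 → 10001010110101 = -7499 (signed)
0b01100000010100 → 01100000010100 = 6164 (signed)
Subtract via negate-and-add: invert 01100000010100 + 1 = 10011111101100 (i.e. -6164).
  10001010110101
+ 10011111101100
= 00101010100001  (discard carry-out 1)
Result 00101010100001: MSB = 0 → value 2721.
Both addends (after negating the subtrahend) are negative but the stored result is non-negative: signed overflow. The true value -7499 − 6164 = -13663 lies outside [-8192, 8191].

2721; overflow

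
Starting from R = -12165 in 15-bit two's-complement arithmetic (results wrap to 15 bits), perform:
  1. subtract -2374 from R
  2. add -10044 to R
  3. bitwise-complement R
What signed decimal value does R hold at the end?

Start: R = -12165 = 101000001111011.
R = -12165 − (-2374) = -9791 = 101100111000001
R = -9791 + (-10044) = -19835; wraps to 12933 = 011001010000101
R = NOT 011001010000101 = 100110101111010 = -12934

-12934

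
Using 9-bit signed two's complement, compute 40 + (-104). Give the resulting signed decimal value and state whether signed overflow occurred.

-64; no overflow

40 → 000101000
-104 → 110011000
  000101000
+ 110011000
= 111000000
Result 111000000: MSB = 1 → 448 − 512 = -64.
Addends have opposite signs, so signed overflow cannot occur.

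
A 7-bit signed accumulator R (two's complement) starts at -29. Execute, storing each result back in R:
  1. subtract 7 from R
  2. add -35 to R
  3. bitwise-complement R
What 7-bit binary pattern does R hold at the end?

1000110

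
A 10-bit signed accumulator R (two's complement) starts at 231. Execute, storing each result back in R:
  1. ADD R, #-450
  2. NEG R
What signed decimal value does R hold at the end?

219

Start: R = 231 = 0011100111.
R = 231 + (-450) = -219 = 1100100101
R = −(-219) = 219 = 0011011011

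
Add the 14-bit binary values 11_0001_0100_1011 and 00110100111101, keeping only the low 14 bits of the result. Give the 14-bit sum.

11111010001000

  11000101001011
+ 00110100111101
= 11111010001000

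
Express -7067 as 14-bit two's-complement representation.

10010001100101

|-7067| = 7067 = 01101110011011 in 14 bits.
Invert the bits: 10010001100100. Add 1: 10010001100101.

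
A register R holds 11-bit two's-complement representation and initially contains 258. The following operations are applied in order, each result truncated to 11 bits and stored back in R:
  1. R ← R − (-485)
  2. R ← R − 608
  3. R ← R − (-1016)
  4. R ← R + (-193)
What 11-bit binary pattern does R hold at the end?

01110111110

Start: R = 258 = 00100000010.
R = 258 − (-485) = 743 = 01011100111
R = 743 − 608 = 135 = 00010000111
R = 135 − (-1016) = 1151; wraps to -897 = 10001111111
R = -897 + (-193) = -1090; wraps to 958 = 01110111110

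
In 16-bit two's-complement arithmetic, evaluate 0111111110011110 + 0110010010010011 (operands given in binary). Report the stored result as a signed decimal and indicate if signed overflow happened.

-7119; overflow

0111111110011110 = 32670 (signed)
0110010010010011 = 25747 (signed)
  0111111110011110
+ 0110010010010011
= 1110010000110001
Result 1110010000110001: MSB = 1 → 58417 − 65536 = -7119.
Both addends are non-negative but the stored result is negative: signed overflow. The true value 32670 + 25747 = 58417 lies outside [-32768, 32767].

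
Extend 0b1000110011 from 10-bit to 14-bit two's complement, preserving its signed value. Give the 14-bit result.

11111000110011

MSB of 1000110011 is 1; replicate it into the new high bits.
1111|1000110011 → 11111000110011 (still -461).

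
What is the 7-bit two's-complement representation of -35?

|-35| = 35 = 0100011 in 7 bits.
Invert the bits: 1011100. Add 1: 1011101.
Check: 1011101 reads as 93 − 128 = -35.

1011101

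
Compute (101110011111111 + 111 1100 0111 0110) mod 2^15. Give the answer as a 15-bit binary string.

  101110011111111
+ 111110001110110
= 101100101110101  (discard carry-out 1)

101100101110101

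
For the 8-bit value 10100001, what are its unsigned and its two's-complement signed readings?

unsigned = 161, signed = -95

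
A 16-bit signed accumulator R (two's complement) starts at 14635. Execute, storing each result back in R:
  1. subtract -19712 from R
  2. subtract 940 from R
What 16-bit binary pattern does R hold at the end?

1000001001111111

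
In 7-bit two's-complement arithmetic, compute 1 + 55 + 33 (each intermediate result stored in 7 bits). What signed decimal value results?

1 + 55 = 56 (0111000)
56 + 33 = 89 → wraps to -39 (1011001)

-39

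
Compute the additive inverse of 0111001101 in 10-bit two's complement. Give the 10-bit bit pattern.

1000110011

Invert: 1000110010. Add 1: 1000110011.
Check: 0111001101 = 461, 1000110011 = -461.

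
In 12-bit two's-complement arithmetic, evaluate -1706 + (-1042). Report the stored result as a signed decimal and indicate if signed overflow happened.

-1706 → 100101010110
-1042 → 101111101110
  100101010110
+ 101111101110
= 010101000100  (discard carry-out 1)
Result 010101000100: MSB = 0 → value 1348.
Both addends are negative but the stored result is non-negative: signed overflow. The true value -1706 + (-1042) = -2748 lies outside [-2048, 2047].

1348; overflow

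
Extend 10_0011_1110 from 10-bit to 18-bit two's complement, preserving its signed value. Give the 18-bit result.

111111111000111110

MSB of 1000111110 is 1; replicate it into the new high bits.
11111111|1000111110 → 111111111000111110 (still -450).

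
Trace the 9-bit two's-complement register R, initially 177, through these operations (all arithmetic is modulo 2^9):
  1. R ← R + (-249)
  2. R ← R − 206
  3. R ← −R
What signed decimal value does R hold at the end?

Start: R = 177 = 010110001.
R = 177 + (-249) = -72 = 110111000
R = -72 − 206 = -278; wraps to 234 = 011101010
R = −(234) = -234 = 100010110

-234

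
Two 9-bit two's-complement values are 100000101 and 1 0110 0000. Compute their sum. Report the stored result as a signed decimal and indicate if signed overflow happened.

101; overflow

100000101 = -251 (signed)
1 0110 0000 → 101100000 = -160 (signed)
  100000101
+ 101100000
= 001100101  (discard carry-out 1)
Result 001100101: MSB = 0 → value 101.
Both addends are negative but the stored result is non-negative: signed overflow. The true value -251 + (-160) = -411 lies outside [-256, 255].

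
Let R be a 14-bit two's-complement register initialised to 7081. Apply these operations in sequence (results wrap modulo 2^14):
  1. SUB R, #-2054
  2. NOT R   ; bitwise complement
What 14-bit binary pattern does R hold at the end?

01110001010000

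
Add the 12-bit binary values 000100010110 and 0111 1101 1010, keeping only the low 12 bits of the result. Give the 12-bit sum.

  000100010110
+ 011111011010
= 100011110000

100011110000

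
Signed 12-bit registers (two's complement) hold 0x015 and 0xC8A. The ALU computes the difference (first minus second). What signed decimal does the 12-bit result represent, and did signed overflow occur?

907; no overflow

0x015 = 000000010101 = 21 (signed)
0xC8A = 110010001010 = -886 (signed)
Subtract via negate-and-add: invert 110010001010 + 1 = 001101110110 (i.e. 886).
  000000010101
+ 001101110110
= 001110001011
Result 001110001011: MSB = 0 → value 907.
Both addends (after negating the subtrahend) are non-negative and so is the stored result: no signed overflow.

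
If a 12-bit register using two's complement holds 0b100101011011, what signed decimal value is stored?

-1701

MSB is 1, so the value is negative.
Unsigned reading: 2395. Subtract 2^12 = 4096: 2395 − 4096 = -1701.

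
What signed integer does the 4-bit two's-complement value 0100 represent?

MSB is 0, so the value is non-negative: 0100 = 4.

4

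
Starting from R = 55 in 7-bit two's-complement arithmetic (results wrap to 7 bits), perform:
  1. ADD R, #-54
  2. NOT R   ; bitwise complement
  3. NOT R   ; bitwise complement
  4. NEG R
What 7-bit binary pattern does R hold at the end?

1111111

Start: R = 55 = 0110111.
R = 55 + (-54) = 1 = 0000001
R = NOT 0000001 = 1111110 = -2
R = NOT 1111110 = 0000001 = 1
R = −(1) = -1 = 1111111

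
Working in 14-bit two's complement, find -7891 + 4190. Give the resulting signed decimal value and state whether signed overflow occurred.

-7891 → 10000100101101
4190 → 01000001011110
  10000100101101
+ 01000001011110
= 11000110001011
Result 11000110001011: MSB = 1 → 12683 − 16384 = -3701.
Addends have opposite signs, so signed overflow cannot occur.

-3701; no overflow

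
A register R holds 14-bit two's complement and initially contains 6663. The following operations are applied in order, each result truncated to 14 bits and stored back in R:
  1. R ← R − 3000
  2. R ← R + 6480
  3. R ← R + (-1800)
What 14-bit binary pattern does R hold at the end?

10000010010111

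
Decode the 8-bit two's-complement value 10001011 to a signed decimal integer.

-117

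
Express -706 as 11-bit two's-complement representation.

|-706| = 706 = 01011000010 in 11 bits.
Invert the bits: 10100111101. Add 1: 10100111110.
Check: 10100111110 reads as 1342 − 2048 = -706.

10100111110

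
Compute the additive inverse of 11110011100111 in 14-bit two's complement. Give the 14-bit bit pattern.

Invert: 00001100011000. Add 1: 00001100011001.
Check: 11110011100111 = -793, 00001100011001 = 793.

00001100011001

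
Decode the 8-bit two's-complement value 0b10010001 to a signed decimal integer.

-111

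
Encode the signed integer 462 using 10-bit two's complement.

0111001110

462 is non-negative, so write it directly in 10 bits: 0111001110.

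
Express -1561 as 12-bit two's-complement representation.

|-1561| = 1561 = 011000011001 in 12 bits.
Invert the bits: 100111100110. Add 1: 100111100111.
Check: 100111100111 reads as 2535 − 4096 = -1561.

100111100111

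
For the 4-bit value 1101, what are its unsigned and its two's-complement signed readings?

unsigned = 13, signed = -3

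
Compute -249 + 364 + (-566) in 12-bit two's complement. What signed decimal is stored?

-451

-249 + 364 = 115 (000001110011)
115 + (-566) = -451 (111000111101)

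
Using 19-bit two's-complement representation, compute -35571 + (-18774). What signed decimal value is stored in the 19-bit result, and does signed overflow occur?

-35571 → 1110111010100001101
-18774 → 1111011011010101010
  1110111010100001101
+ 1111011011010101010
= 1110010101110110111  (discard carry-out 1)
Result 1110010101110110111: MSB = 1 → 469943 − 524288 = -54345.
Both addends are negative and so is the stored result: no signed overflow.

-54345; no overflow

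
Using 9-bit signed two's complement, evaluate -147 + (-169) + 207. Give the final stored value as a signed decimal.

-109

-147 + (-169) = -316 → wraps to 196 (011000100)
196 + 207 = 403 → wraps to -109 (110010011)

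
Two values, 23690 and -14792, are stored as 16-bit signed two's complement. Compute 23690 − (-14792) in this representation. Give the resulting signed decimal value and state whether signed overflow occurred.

-27054; overflow

23690 → 0101110010001010
-14792 → 1100011000111000
Subtract via negate-and-add: invert 1100011000111000 + 1 = 0011100111001000 (i.e. 14792).
  0101110010001010
+ 0011100111001000
= 1001011001010010
Result 1001011001010010: MSB = 1 → 38482 − 65536 = -27054.
Both addends (after negating the subtrahend) are non-negative but the stored result is negative: signed overflow. The true value 23690 − (-14792) = 38482 lies outside [-32768, 32767].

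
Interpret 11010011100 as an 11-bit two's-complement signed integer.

MSB is 1, so the value is negative.
Invert: 00101100011. Add 1: 00101100100 = 356. So the value is −356.

-356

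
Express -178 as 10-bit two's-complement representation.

|-178| = 178 = 0010110010 in 10 bits.
Invert the bits: 1101001101. Add 1: 1101001110.
Check: 1101001110 reads as 846 − 1024 = -178.

1101001110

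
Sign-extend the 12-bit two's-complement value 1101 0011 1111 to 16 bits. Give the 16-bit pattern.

1111110100111111

MSB of 110100111111 is 1; replicate it into the new high bits.
1111|110100111111 → 1111110100111111 (still -705).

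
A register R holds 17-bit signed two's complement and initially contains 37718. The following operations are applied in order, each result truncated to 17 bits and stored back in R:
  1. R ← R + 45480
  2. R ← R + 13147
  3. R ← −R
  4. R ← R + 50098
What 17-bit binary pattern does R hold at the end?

Start: R = 37718 = 01001001101010110.
R = 37718 + 45480 = 83198; wraps to -47874 = 10100010011111110
R = -47874 + 13147 = -34727 = 10111100001011001
R = −(-34727) = 34727 = 01000011110100111
R = 34727 + 50098 = 84825; wraps to -46247 = 10100101101011001

10100101101011001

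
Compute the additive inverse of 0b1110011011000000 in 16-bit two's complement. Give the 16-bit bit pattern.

0001100101000000

Invert: 0001100100111111. Add 1: 0001100101000000.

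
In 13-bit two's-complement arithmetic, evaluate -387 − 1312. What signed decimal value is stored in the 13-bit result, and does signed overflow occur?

-387 → 1111001111101
1312 → 0010100100000
Subtract via negate-and-add: invert 0010100100000 + 1 = 1101011100000 (i.e. -1312).
  1111001111101
+ 1101011100000
= 1100101011101  (discard carry-out 1)
Result 1100101011101: MSB = 1 → 6493 − 8192 = -1699.
Both addends (after negating the subtrahend) are negative and so is the stored result: no signed overflow.

-1699; no overflow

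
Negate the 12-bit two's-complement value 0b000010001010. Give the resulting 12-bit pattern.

111101110110

Invert: 111101110101. Add 1: 111101110110.
Check: 000010001010 = 138, 111101110110 = -138.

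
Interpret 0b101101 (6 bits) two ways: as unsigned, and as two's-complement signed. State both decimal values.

Unsigned: 101101 = 45.
Signed: MSB=1 → 45 − 64 = -19.

unsigned = 45, signed = -19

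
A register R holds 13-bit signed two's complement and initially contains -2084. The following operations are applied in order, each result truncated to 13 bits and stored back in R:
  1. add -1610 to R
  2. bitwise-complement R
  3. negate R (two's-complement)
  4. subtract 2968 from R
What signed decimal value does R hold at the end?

Start: R = -2084 = 1011111011100.
R = -2084 + (-1610) = -3694 = 1000110010010
R = NOT 1000110010010 = 0111001101101 = 3693
R = −(3693) = -3693 = 1000110010011
R = -3693 − 2968 = -6661; wraps to 1531 = 0010111111011

1531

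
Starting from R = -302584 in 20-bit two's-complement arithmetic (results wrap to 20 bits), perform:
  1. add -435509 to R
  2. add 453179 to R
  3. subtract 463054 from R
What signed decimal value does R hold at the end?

Start: R = -302584 = 10110110001000001000.
R = -302584 + (-435509) = -738093; wraps to 310483 = 01001011110011010011
R = 310483 + 453179 = 763662; wraps to -284914 = 10111010011100001110
R = -284914 − 463054 = -747968; wraps to 300608 = 01001001011001000000

300608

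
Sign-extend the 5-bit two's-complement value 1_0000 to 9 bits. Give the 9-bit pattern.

MSB of 10000 is 1; replicate it into the new high bits.
1111|10000 → 111110000 (still -16).

111110000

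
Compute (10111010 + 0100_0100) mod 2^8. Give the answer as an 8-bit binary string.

11111110

  10111010
+ 01000100
= 11111110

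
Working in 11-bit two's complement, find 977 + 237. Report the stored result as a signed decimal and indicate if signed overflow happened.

977 → 01111010001
237 → 00011101101
  01111010001
+ 00011101101
= 10010111110
Result 10010111110: MSB = 1 → 1214 − 2048 = -834.
Both addends are non-negative but the stored result is negative: signed overflow. The true value 977 + 237 = 1214 lies outside [-1024, 1023].

-834; overflow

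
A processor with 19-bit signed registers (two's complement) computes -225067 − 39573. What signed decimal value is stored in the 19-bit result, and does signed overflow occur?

-225067 → 1001001000011010101
39573 → 0001001101010010101
Subtract via negate-and-add: invert 0001001101010010101 + 1 = 1110110010101101011 (i.e. -39573).
  1001001000011010101
+ 1110110010101101011
= 0111111011001000000  (discard carry-out 1)
Result 0111111011001000000: MSB = 0 → value 259648.
Both addends (after negating the subtrahend) are negative but the stored result is non-negative: signed overflow. The true value -225067 − 39573 = -264640 lies outside [-262144, 262143].

259648; overflow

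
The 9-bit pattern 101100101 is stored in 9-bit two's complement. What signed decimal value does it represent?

MSB is 1, so the value is negative.
Unsigned reading: 357. Subtract 2^9 = 512: 357 − 512 = -155.

-155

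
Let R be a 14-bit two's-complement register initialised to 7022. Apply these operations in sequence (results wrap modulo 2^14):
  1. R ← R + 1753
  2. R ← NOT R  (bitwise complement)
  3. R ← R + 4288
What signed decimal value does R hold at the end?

Start: R = 7022 = 01101101101110.
R = 7022 + 1753 = 8775; wraps to -7609 = 10001001000111
R = NOT 10001001000111 = 01110110111000 = 7608
R = 7608 + 4288 = 11896; wraps to -4488 = 10111001111000

-4488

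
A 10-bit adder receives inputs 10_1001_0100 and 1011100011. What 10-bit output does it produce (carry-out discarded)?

  1010010100
+ 1011100011
= 0101110111  (discard carry-out 1)

0101110111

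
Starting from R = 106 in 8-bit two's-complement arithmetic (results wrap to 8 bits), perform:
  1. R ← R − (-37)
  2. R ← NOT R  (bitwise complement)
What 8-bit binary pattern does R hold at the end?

01110000

Start: R = 106 = 01101010.
R = 106 − (-37) = 143; wraps to -113 = 10001111
R = NOT 10001111 = 01110000 = 112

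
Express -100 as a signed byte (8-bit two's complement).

|-100| = 100 = 01100100 in 8 bits.
Invert the bits: 10011011. Add 1: 10011100.

10011100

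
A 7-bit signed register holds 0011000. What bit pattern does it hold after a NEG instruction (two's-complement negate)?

1101000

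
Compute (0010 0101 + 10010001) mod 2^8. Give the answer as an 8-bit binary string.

10110110

  00100101
+ 10010001
= 10110110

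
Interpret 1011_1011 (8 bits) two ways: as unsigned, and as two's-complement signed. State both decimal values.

Unsigned: 10111011 = 187.
Signed: MSB=1 → 187 − 256 = -69.

unsigned = 187, signed = -69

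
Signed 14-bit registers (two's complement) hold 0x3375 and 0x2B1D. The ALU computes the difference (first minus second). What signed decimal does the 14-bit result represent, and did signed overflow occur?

0x3375 = 11001101110101 = -3211 (signed)
0x2B1D = 10101100011101 = -5347 (signed)
Subtract via negate-and-add: invert 10101100011101 + 1 = 01010011100011 (i.e. 5347).
  11001101110101
+ 01010011100011
= 00100001011000  (discard carry-out 1)
Result 00100001011000: MSB = 0 → value 2136.
Addends (after negating the subtrahend) have opposite signs, so signed overflow cannot occur.

2136; no overflow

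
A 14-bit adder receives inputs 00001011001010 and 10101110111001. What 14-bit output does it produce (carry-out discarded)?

  00001011001010
+ 10101110111001
= 10111010000011

10111010000011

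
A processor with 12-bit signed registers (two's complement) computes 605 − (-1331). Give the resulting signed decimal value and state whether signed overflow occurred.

1936; no overflow

605 → 001001011101
-1331 → 101011001101
Subtract via negate-and-add: invert 101011001101 + 1 = 010100110011 (i.e. 1331).
  001001011101
+ 010100110011
= 011110010000
Result 011110010000: MSB = 0 → value 1936.
Both addends (after negating the subtrahend) are non-negative and so is the stored result: no signed overflow.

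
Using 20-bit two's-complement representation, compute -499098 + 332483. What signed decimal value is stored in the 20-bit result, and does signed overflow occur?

-166615; no overflow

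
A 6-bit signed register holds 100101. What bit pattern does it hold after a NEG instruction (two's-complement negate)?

Invert: 011010. Add 1: 011011.

011011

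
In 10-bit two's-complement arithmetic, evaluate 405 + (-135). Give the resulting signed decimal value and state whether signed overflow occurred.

405 → 0110010101
-135 → 1101111001
  0110010101
+ 1101111001
= 0100001110  (discard carry-out 1)
Result 0100001110: MSB = 0 → value 270.
Addends have opposite signs, so signed overflow cannot occur.

270; no overflow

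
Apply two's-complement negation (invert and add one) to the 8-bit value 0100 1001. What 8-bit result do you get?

Invert: 10110110. Add 1: 10110111.
Check: 01001001 = 73, 10110111 = -73.

10110111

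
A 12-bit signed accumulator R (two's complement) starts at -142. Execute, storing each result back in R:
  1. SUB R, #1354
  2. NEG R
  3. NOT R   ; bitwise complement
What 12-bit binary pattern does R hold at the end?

Start: R = -142 = 111101110010.
R = -142 − 1354 = -1496 = 101000101000
R = −(-1496) = 1496 = 010111011000
R = NOT 010111011000 = 101000100111 = -1497

101000100111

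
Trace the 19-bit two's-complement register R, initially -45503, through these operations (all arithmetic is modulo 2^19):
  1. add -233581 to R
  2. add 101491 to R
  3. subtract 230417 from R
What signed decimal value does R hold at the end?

116278

Start: R = -45503 = 1110100111001000001.
R = -45503 + (-233581) = -279084; wraps to 245204 = 0111011110111010100
R = 245204 + 101491 = 346695; wraps to -177593 = 1010100101001000111
R = -177593 − 230417 = -408010; wraps to 116278 = 0011100011000110110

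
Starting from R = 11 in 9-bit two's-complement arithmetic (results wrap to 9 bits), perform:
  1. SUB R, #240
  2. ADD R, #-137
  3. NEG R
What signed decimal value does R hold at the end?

-146

Start: R = 11 = 000001011.
R = 11 − 240 = -229 = 100011011
R = -229 + (-137) = -366; wraps to 146 = 010010010
R = −(146) = -146 = 101101110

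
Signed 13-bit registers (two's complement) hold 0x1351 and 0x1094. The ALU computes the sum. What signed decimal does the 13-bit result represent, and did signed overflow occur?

0x1351 = 1001101010001 = -3247 (signed)
0x1094 = 1000010010100 = -3948 (signed)
  1001101010001
+ 1000010010100
= 0001111100101  (discard carry-out 1)
Result 0001111100101: MSB = 0 → value 997.
Both addends are negative but the stored result is non-negative: signed overflow. The true value -3247 + (-3948) = -7195 lies outside [-4096, 4095].

997; overflow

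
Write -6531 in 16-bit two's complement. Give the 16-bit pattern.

1110011001111101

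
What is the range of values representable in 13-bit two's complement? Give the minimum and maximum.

min = -4096, max = 4095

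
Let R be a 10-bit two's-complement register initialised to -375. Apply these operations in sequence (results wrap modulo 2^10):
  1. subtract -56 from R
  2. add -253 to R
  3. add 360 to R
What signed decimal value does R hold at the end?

-212

Start: R = -375 = 1010001001.
R = -375 − (-56) = -319 = 1011000001
R = -319 + (-253) = -572; wraps to 452 = 0111000100
R = 452 + 360 = 812; wraps to -212 = 1100101100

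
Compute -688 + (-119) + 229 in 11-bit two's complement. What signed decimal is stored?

-688 + (-119) = -807 (10011011001)
-807 + 229 = -578 (10110111110)

-578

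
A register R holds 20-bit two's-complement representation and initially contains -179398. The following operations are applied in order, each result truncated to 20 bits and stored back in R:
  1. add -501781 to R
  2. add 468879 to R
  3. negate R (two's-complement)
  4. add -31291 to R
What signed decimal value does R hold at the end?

181009

Start: R = -179398 = 11010100001100111010.
R = -179398 + (-501781) = -681179; wraps to 367397 = 01011001101100100101
R = 367397 + 468879 = 836276; wraps to -212300 = 11001100001010110100
R = −(-212300) = 212300 = 00110011110101001100
R = 212300 + (-31291) = 181009 = 00101100001100010001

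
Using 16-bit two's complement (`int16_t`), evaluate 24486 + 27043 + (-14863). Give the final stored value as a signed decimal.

-28870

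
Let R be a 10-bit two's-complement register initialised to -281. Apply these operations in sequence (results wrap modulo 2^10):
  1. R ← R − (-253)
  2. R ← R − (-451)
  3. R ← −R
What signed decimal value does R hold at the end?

-423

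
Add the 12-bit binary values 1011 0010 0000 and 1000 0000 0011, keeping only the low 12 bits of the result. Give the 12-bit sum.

001100100011

  101100100000
+ 100000000011
= 001100100011  (discard carry-out 1)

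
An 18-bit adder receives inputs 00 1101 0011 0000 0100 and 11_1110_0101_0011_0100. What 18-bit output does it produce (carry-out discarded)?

001011100000111000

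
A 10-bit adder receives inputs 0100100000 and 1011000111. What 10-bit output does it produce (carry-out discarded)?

  0100100000
+ 1011000111
= 1111100111

1111100111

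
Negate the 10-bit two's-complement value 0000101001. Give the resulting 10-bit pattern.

1111010111

Invert: 1111010110. Add 1: 1111010111.
Check: 0000101001 = 41, 1111010111 = -41.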